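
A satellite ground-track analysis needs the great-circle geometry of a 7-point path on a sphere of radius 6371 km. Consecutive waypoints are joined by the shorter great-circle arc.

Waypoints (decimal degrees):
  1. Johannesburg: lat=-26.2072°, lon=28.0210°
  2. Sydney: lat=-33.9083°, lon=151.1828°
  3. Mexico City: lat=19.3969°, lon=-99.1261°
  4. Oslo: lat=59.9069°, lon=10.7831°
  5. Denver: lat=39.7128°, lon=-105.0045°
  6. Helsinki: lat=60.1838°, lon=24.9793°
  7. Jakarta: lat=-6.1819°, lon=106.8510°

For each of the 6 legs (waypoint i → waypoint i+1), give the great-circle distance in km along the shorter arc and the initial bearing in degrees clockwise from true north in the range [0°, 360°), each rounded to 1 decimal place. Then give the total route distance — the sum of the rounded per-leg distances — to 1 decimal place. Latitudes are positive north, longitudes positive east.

Leg 1: φ1=-0.4574019, φ2=-0.5918115, Δφ=-0.1344096, Δλ=2.1495789 rad; a=sin²(Δφ/2)+cosφ1·cosφ2·sin²(Δλ/2)=0.5804728130; c=2·atan2(√a, √(1-a))=1.732445022; dist=6371·c=11037.407 ≈ 11037.4 km; running total=11037.4 km
Leg 1 bearing: y=sinΔλ·cosφ2=0.69475987, x=cosφ1·sinφ2-sinφ1·cosφ2·cosΔλ=-0.70100301; θ=atan2(y, x)=135.2563° ≈ 135.3°
Leg 2: φ1=-0.5918115, φ2=0.3385398, Δφ=0.9303512, Δλ=-4.3687145 rad; a=sin²(Δφ/2)+cosφ1·cosφ2·sin²(Δλ/2)=0.7245224268; c=2·atan2(√a, √(1-a))=2.036492395; dist=6371·c=12974.493 ≈ 12974.5 km; running total=24011.9 km
Leg 2 bearing: y=sinΔλ·cosφ2=0.88808265, x=cosφ1·sinφ2-sinφ1·cosφ2·cosΔλ=0.09832563; θ=atan2(y, x)=83.6821° ≈ 83.7°
Leg 3: φ1=0.3385398, φ2=1.0455726, Δφ=0.7070329, Δλ=1.9182774 rad; a=sin²(Δφ/2)+cosφ1·cosφ2·sin²(Δλ/2)=0.4368536605; c=2·atan2(√a, √(1-a))=1.444165490; dist=6371·c=9200.778 ≈ 9200.8 km; running total=33212.7 km
Leg 3 bearing: y=sinΔλ·cosφ2=0.47143921, x=cosφ1·sinφ2-sinφ1·cosφ2·cosΔλ=0.87280882; θ=atan2(y, x)=28.3753° ≈ 28.4°
Leg 4: φ1=1.0455726, φ2=0.6931191, Δφ=-0.3524535, Δλ=-2.0208749 rad; a=sin²(Δφ/2)+cosφ1·cosφ2·sin²(Δλ/2)=0.3074899222; c=2·atan2(√a, √(1-a))=1.175566665; dist=6371·c=7489.535 ≈ 7489.5 km; running total=40702.2 km
Leg 4 bearing: y=sinΔλ·cosφ2=-0.69264881, x=cosφ1·sinφ2-sinφ1·cosφ2·cosΔλ=0.60991565; θ=atan2(y, x)=-48.6343° <0 so +360° → 311.3657° ≈ 311.4°
Leg 5: φ1=0.6931191, φ2=1.0504055, Δφ=0.3572864, Δλ=2.2686453 rad; a=sin²(Δφ/2)+cosφ1·cosφ2·sin²(Δλ/2)=0.3457082855; c=2·atan2(√a, √(1-a))=1.257092905; dist=6371·c=8008.939 ≈ 8008.9 km; running total=48711.1 km
Leg 5 bearing: y=sinΔλ·cosφ2=0.38098243, x=cosφ1·sinφ2-sinφ1·cosφ2·cosΔλ=0.87156678; θ=atan2(y, x)=23.6113° ≈ 23.6°
Leg 6: φ1=1.0504055, φ2=-0.1078945, Δφ=-1.1583000, Δλ=1.4289307 rad; a=sin²(Δφ/2)+cosφ1·cosφ2·sin²(Δλ/2)=0.5117686512; c=2·atan2(√a, √(1-a))=1.594335803; dist=6371·c=10157.513 ≈ 10157.5 km; running total=58868.6 km
Leg 6 bearing: y=sinΔλ·cosφ2=0.98419739, x=cosφ1·sinφ2-sinφ1·cosφ2·cosΔλ=-0.17550353; θ=atan2(y, x)=100.1108° ≈ 100.1°

Leg 1: dist=11037.4 km, bearing=135.3°
Leg 2: dist=12974.5 km, bearing=83.7°
Leg 3: dist=9200.8 km, bearing=28.4°
Leg 4: dist=7489.5 km, bearing=311.4°
Leg 5: dist=8008.9 km, bearing=23.6°
Leg 6: dist=10157.5 km, bearing=100.1°
Total: 58868.6 km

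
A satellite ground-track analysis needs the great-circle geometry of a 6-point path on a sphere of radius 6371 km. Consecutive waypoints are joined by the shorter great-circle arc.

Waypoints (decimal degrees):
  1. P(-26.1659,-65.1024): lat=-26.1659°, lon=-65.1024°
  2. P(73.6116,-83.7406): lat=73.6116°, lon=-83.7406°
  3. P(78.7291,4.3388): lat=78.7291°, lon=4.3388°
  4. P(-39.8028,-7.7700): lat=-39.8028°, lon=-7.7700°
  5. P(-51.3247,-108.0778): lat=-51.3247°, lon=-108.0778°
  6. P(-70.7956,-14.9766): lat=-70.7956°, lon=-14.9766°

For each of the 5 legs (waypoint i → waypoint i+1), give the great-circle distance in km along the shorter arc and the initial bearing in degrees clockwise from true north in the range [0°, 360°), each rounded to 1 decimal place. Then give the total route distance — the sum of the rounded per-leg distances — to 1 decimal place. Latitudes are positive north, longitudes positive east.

Leg 1: dist=11180.7 km, bearing=354.7°
Leg 2: dist=2166.9 km, bearing=35.8°
Leg 3: dist=13204.4 km, bearing=190.6°
Leg 4: dist=7289.1 km, bearing=222.5°
Leg 5: dist=4829.9 km, bearing=151.5°
Total: 38671.0 km

Leg 1: φ1=-0.4566811, φ2=1.2847648, Δφ=1.7414459, Δλ=-0.3252980 rad; a=sin²(Δφ/2)+cosφ1·cosφ2·sin²(Δλ/2)=0.5915515936; c=2·atan2(√a, √(1-a))=1.754938409; dist=6371·c=11180.713 ≈ 11180.7 km; running total=11180.7 km
Leg 1 bearing: y=sinΔλ·cosφ2=-0.09017175, x=cosφ1·sinφ2-sinφ1·cosφ2·cosΔλ=0.97894958; θ=atan2(y, x)=-5.2627° <0 so +360° → 354.7373° ≈ 354.7°
Leg 2: φ1=1.2847648, φ2=1.3740820, Δφ=0.0893172, Δλ=1.5372755 rad; a=sin²(Δφ/2)+cosφ1·cosφ2·sin²(Δλ/2)=0.0286415512; c=2·atan2(√a, √(1-a))=0.340113234; dist=6371·c=2166.861 ≈ 2166.9 km; running total=13347.6 km
Leg 2 bearing: y=sinΔλ·cosφ2=0.19533828, x=cosφ1·sinφ2-sinφ1·cosφ2·cosΔλ=0.27042154; θ=atan2(y, x)=35.8424° ≈ 35.8°
Leg 3: φ1=1.3740820, φ2=-0.6946899, Δφ=-2.0687719, Δλ=-0.2113384 rad; a=sin²(Δφ/2)+cosφ1·cosφ2·sin²(Δλ/2)=0.7404943677; c=2·atan2(√a, √(1-a))=2.072578449; dist=6371·c=13204.397 ≈ 13204.4 km; running total=26552.0 km
Leg 3 bearing: y=sinΔλ·cosφ2=-0.16115530, x=cosφ1·sinφ2-sinφ1·cosφ2·cosΔλ=-0.86178814; θ=atan2(y, x)=-169.4080° <0 so +360° → 190.5920° ≈ 190.6°
Leg 4: φ1=-0.6946899, φ2=-0.8957850, Δφ=-0.2010951, Δλ=-1.7507014 rad; a=sin²(Δφ/2)+cosφ1·cosφ2·sin²(Δλ/2)=0.2930708952; c=2·atan2(√a, √(1-a))=1.144108126; dist=6371·c=7289.113 ≈ 7289.1 km; running total=33841.1 km
Leg 4 bearing: y=sinΔλ·cosφ2=-0.61482060, x=cosφ1·sinφ2-sinφ1·cosφ2·cosΔλ=-0.67135461; θ=atan2(y, x)=-137.5168° <0 so +360° → 222.4832° ≈ 222.5°
Leg 5: φ1=-0.8957850, φ2=-1.2356163, Δφ=-0.3398313, Δλ=1.6249225 rad; a=sin²(Δφ/2)+cosφ1·cosφ2·sin²(Δλ/2)=0.1369328672; c=2·atan2(√a, √(1-a))=0.758113653; dist=6371·c=4829.942 ≈ 4829.9 km; running total=38671.0 km
Leg 5 bearing: y=sinΔλ·cosφ2=0.32845745, x=cosφ1·sinφ2-sinφ1·cosφ2·cosΔλ=-0.60402378; θ=atan2(y, x)=151.4634° ≈ 151.5°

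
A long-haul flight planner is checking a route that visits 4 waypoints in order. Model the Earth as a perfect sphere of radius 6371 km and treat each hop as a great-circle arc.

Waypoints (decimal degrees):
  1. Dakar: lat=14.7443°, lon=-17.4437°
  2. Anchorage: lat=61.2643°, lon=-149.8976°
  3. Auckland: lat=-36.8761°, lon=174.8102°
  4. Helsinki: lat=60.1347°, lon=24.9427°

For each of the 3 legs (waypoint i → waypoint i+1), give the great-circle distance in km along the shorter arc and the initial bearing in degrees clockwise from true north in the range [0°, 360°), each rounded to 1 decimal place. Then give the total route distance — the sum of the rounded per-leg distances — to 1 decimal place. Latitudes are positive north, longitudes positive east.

Leg 1: φ1=0.2573366, φ2=1.0692637, Δφ=0.8119272, Δλ=-2.3117567 rad; a=sin²(Δφ/2)+cosφ1·cosφ2·sin²(Δλ/2)=0.5453348239; c=2·atan2(√a, √(1-a))=1.661590669; dist=6371·c=10585.994 ≈ 10586.0 km; running total=10586.0 km
Leg 1 bearing: y=sinΔλ·cosφ2=-0.35472200, x=cosφ1·sinφ2-sinφ1·cosφ2·cosΔλ=0.93056505; θ=atan2(y, x)=-20.8663° <0 so +360° → 339.1337° ≈ 339.1°
Leg 2: φ1=1.0692637, φ2=-0.6436094, Δφ=-1.7128731, Δλ=5.6672202 rad; a=sin²(Δφ/2)+cosφ1·cosφ2·sin²(Δλ/2)=0.6061398490; c=2·atan2(√a, √(1-a))=1.784703564; dist=6371·c=11370.346 ≈ 11370.3 km; running total=21956.3 km
Leg 2 bearing: y=sinΔλ·cosφ2=-0.46215968, x=cosφ1·sinφ2-sinφ1·cosφ2·cosΔλ=-0.86101438; θ=atan2(y, x)=-151.7748° <0 so +360° → 208.2252° ≈ 208.2°
Leg 3: φ1=-0.6436094, φ2=1.0495485, Δφ=1.6931579, Δλ=-2.6156813 rad; a=sin²(Δφ/2)+cosφ1·cosφ2·sin²(Δλ/2)=0.9324516484; c=2·atan2(√a, √(1-a))=2.615754007; dist=6371·c=16664.969 ≈ 16665.0 km; running total=38621.3 km
Leg 3 bearing: y=sinΔλ·cosφ2=-0.24997794, x=cosφ1·sinφ2-sinφ1·cosφ2·cosΔλ=0.43526236; θ=atan2(y, x)=-29.8694° <0 so +360° → 330.1306° ≈ 330.1°

Leg 1: dist=10586.0 km, bearing=339.1°
Leg 2: dist=11370.3 km, bearing=208.2°
Leg 3: dist=16665.0 km, bearing=330.1°
Total: 38621.3 km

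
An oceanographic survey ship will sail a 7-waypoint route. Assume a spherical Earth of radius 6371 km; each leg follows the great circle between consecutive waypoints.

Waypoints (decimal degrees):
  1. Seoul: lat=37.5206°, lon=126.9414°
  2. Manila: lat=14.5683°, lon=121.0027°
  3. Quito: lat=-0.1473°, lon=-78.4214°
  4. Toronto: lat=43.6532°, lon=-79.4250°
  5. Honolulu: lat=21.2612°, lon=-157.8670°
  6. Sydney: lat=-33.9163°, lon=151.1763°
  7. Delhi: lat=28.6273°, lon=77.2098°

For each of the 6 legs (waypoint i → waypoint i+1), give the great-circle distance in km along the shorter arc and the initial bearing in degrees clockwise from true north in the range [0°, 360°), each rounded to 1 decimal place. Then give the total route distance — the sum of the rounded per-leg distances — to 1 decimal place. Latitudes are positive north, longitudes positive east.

Leg 1: φ1=0.6548580, φ2=0.2542648, Δφ=-0.4005932, Δλ=-0.1036499 rad; a=sin²(Δφ/2)+cosφ1·cosφ2·sin²(Δλ/2)=0.0416449710; c=2·atan2(√a, √(1-a))=0.411029276; dist=6371·c=2618.668 ≈ 2618.7 km; running total=2618.7 km
Leg 1 bearing: y=sinΔλ·cosφ2=-0.10013784, x=cosφ1·sinφ2-sinφ1·cosφ2·cosΔλ=-0.38680109; θ=atan2(y, x)=-165.4855° <0 so +360° → 194.5145° ≈ 194.5°
Leg 2: φ1=0.2542648, φ2=-0.0025709, Δφ=-0.2568357, Δλ=-3.4806072 rad; a=sin²(Δφ/2)+cosφ1·cosφ2·sin²(Δλ/2)=0.9567024801; c=2·atan2(√a, √(1-a))=2.722368341; dist=6371·c=17344.209 ≈ 17344.2 km; running total=19962.9 km
Leg 2 bearing: y=sinΔλ·cosφ2=0.33255675, x=cosφ1·sinφ2-sinφ1·cosφ2·cosΔλ=0.23472833; θ=atan2(y, x)=54.7844° ≈ 54.8°
Leg 3: φ1=-0.0025709, φ2=0.7618921, Δφ=0.7644629, Δλ=-0.0175161 rad; a=sin²(Δφ/2)+cosφ1·cosφ2·sin²(Δλ/2)=0.1391784019; c=2·atan2(√a, √(1-a))=0.764623284; dist=6371·c=4871.415 ≈ 4871.4 km; running total=24834.3 km
Leg 3 bearing: y=sinΔλ·cosφ2=-0.01267281, x=cosφ1·sinφ2-sinφ1·cosφ2·cosΔλ=0.69214919; θ=atan2(y, x)=-1.0489° <0 so +360° → 358.9511° ≈ 359.0°
Leg 4: φ1=0.7618921, φ2=0.3710779, Δφ=-0.3908141, Δλ=-1.3690712 rad; a=sin²(Δφ/2)+cosφ1·cosφ2·sin²(Δλ/2)=0.3072932891; c=2·atan2(√a, √(1-a))=1.175140511; dist=6371·c=7486.820 ≈ 7486.8 km; running total=32321.1 km
Leg 4 bearing: y=sinΔλ·cosφ2=-0.91303954, x=cosφ1·sinφ2-sinφ1·cosφ2·cosΔλ=0.13347392; θ=atan2(y, x)=-81.6831° <0 so +360° → 278.3169° ≈ 278.3°
Leg 5: φ1=0.3710779, φ2=-0.5919511, Δφ=-0.9630290, Δλ=5.3938231 rad; a=sin²(Δφ/2)+cosφ1·cosφ2·sin²(Δλ/2)=0.3575914485; c=2·atan2(√a, √(1-a))=1.281980704; dist=6371·c=8167.499 ≈ 8167.5 km; running total=40488.6 km
Leg 5 bearing: y=sinΔλ·cosφ2=-0.64452250, x=cosφ1·sinφ2-sinφ1·cosφ2·cosΔλ=-0.70955617; θ=atan2(y, x)=-137.7497° <0 so +360° → 222.2503° ≈ 222.3°
Leg 6: φ1=-0.5919511, φ2=0.4996406, Δφ=1.0915917, Δλ=-1.2909590 rad; a=sin²(Δφ/2)+cosφ1·cosφ2·sin²(Δλ/2)=0.5330743295; c=2·atan2(√a, √(1-a))=1.636993321; dist=6371·c=10429.284 ≈ 10429.3 km; running total=50917.9 km
Leg 6 bearing: y=sinΔλ·cosφ2=-0.84361045, x=cosφ1·sinφ2-sinφ1·cosφ2·cosΔλ=0.53286561; θ=atan2(y, x)=-57.7215° <0 so +360° → 302.2785° ≈ 302.3°

Leg 1: dist=2618.7 km, bearing=194.5°
Leg 2: dist=17344.2 km, bearing=54.8°
Leg 3: dist=4871.4 km, bearing=359.0°
Leg 4: dist=7486.8 km, bearing=278.3°
Leg 5: dist=8167.5 km, bearing=222.3°
Leg 6: dist=10429.3 km, bearing=302.3°
Total: 50917.9 km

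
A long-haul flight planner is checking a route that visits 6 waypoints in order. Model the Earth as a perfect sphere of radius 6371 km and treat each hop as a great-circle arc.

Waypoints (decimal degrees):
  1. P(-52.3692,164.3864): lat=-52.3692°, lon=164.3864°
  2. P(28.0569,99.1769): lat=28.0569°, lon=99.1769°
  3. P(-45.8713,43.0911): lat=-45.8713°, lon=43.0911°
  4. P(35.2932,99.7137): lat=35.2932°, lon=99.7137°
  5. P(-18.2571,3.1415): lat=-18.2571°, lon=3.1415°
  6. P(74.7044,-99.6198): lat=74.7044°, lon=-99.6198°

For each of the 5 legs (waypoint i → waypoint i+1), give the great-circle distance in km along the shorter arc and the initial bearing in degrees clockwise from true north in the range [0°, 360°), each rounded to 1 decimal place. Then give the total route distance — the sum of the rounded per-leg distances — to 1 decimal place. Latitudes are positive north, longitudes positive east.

Leg 1: φ1=-0.9140150, φ2=0.4896853, Δφ=1.4037002, Δλ=-1.1381205 rad; a=sin²(Δφ/2)+cosφ1·cosφ2·sin²(Δλ/2)=0.5732853777; c=2·atan2(√a, √(1-a))=1.717897018; dist=6371·c=10944.722 ≈ 10944.7 km; running total=10944.7 km
Leg 1 bearing: y=sinΔλ·cosφ2=-0.80115768, x=cosφ1·sinφ2-sinφ1·cosφ2·cosΔλ=0.58022702; θ=atan2(y, x)=-54.0866° <0 so +360° → 305.9134° ≈ 305.9°
Leg 2: φ1=0.4896853, φ2=-0.8006052, Δφ=-1.2902905, Δλ=-0.9788819 rad; a=sin²(Δφ/2)+cosφ1·cosφ2·sin²(Δλ/2)=0.4973870625; c=2·atan2(√a, √(1-a))=1.565570428; dist=6371·c=9974.249 ≈ 9974.2 km; running total=20918.9 km
Leg 2 bearing: y=sinΔλ·cosφ2=-0.57781840, x=cosφ1·sinφ2-sinφ1·cosφ2·cosΔλ=-0.81614863; θ=atan2(y, x)=-144.7022° <0 so +360° → 215.2978° ≈ 215.3°
Leg 3: φ1=-0.8006052, φ2=0.6159825, Δφ=1.4165878, Δλ=0.9882508 rad; a=sin²(Δφ/2)+cosφ1·cosφ2·sin²(Δλ/2)=0.5510258436; c=2·atan2(√a, √(1-a))=1.673025986; dist=6371·c=10658.849 ≈ 10658.8 km; running total=31577.7 km
Leg 3 bearing: y=sinΔλ·cosφ2=0.68158515, x=cosφ1·sinφ2-sinφ1·cosφ2·cosΔλ=0.72458757; θ=atan2(y, x)=43.2484° ≈ 43.2°
Leg 4: φ1=0.6159825, φ2=-0.3186465, Δφ=-0.9346291, Δλ=-1.6855029 rad; a=sin²(Δφ/2)+cosφ1·cosφ2·sin²(Δλ/2)=0.6348590339; c=2·atan2(√a, √(1-a))=1.843896563; dist=6371·c=11747.465 ≈ 11747.5 km; running total=43325.2 km
Leg 4 bearing: y=sinΔλ·cosφ2=-0.94341954, x=cosφ1·sinφ2-sinφ1·cosφ2·cosΔλ=-0.19290344; θ=atan2(y, x)=-101.5561° <0 so +360° → 258.4439° ≈ 258.4°
Leg 5: φ1=-0.3186465, φ2=1.3038377, Δφ=1.6224843, Δλ=-1.7935230 rad; a=sin²(Δφ/2)+cosφ1·cosφ2·sin²(Δλ/2)=0.6787607568; c=2·atan2(√a, √(1-a))=1.936408972; dist=6371·c=12336.862 ≈ 12336.9 km; running total=55662.1 km
Leg 5 bearing: y=sinΔλ·cosφ2=-0.25728282, x=cosφ1·sinφ2-sinφ1·cosφ2·cosΔλ=0.89776607; θ=atan2(y, x)=-15.9913° <0 so +360° → 344.0087° ≈ 344.0°

Leg 1: dist=10944.7 km, bearing=305.9°
Leg 2: dist=9974.2 km, bearing=215.3°
Leg 3: dist=10658.8 km, bearing=43.2°
Leg 4: dist=11747.5 km, bearing=258.4°
Leg 5: dist=12336.9 km, bearing=344.0°
Total: 55662.1 km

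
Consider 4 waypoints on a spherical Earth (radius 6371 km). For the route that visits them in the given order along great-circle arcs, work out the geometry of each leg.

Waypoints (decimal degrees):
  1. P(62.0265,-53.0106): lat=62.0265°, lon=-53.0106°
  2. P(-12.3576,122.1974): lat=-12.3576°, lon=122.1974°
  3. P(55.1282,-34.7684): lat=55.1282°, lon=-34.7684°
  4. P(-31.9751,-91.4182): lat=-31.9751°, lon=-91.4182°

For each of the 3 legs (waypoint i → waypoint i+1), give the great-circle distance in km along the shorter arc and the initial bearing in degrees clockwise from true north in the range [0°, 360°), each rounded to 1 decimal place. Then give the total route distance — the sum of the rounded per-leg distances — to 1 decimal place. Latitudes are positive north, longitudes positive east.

Leg 1: φ1=1.0825666, φ2=-0.2156808, Δφ=-1.2982475, Δλ=3.0579565 rad; a=sin²(Δφ/2)+cosφ1·cosφ2·sin²(Δλ/2)=0.8228010259; c=2·atan2(√a, √(1-a))=2.272607710; dist=6371·c=14478.784 ≈ 14478.8 km; running total=14478.8 km
Leg 1 bearing: y=sinΔλ·cosφ2=0.08160319, x=cosφ1·sinφ2-sinφ1·cosφ2·cosΔλ=0.75930159; θ=atan2(y, x)=6.1341° ≈ 6.1°
Leg 2: φ1=-0.2156808, φ2=0.9621686, Δφ=1.1778494, Δλ=-2.7395700 rad; a=sin²(Δφ/2)+cosφ1·cosφ2·sin²(Δλ/2)=0.8447751926; c=2·atan2(√a, √(1-a))=2.331664385; dist=6371·c=14855.034 ≈ 14855.0 km; running total=29333.8 km
Leg 2 bearing: y=sinΔλ·cosφ2=-0.22371156, x=cosφ1·sinφ2-sinφ1·cosφ2·cosΔλ=0.68882030; θ=atan2(y, x)=-17.9925° <0 so +360° → 342.0075° ≈ 342.0°
Leg 3: φ1=0.9621686, φ2=-0.5580708, Δφ=-1.5202394, Δλ=-0.9887255 rad; a=sin²(Δφ/2)+cosφ1·cosφ2·sin²(Δλ/2)=0.5839159292; c=2·atan2(√a, √(1-a))=1.739426244; dist=6371·c=11081.885 ≈ 11081.9 km; running total=40415.7 km
Leg 3 bearing: y=sinΔλ·cosφ2=-0.70858894, x=cosφ1·sinφ2-sinφ1·cosφ2·cosΔλ=-0.68537157; θ=atan2(y, x)=-134.0458° <0 so +360° → 225.9542° ≈ 226.0°

Leg 1: dist=14478.8 km, bearing=6.1°
Leg 2: dist=14855.0 km, bearing=342.0°
Leg 3: dist=11081.9 km, bearing=226.0°
Total: 40415.7 km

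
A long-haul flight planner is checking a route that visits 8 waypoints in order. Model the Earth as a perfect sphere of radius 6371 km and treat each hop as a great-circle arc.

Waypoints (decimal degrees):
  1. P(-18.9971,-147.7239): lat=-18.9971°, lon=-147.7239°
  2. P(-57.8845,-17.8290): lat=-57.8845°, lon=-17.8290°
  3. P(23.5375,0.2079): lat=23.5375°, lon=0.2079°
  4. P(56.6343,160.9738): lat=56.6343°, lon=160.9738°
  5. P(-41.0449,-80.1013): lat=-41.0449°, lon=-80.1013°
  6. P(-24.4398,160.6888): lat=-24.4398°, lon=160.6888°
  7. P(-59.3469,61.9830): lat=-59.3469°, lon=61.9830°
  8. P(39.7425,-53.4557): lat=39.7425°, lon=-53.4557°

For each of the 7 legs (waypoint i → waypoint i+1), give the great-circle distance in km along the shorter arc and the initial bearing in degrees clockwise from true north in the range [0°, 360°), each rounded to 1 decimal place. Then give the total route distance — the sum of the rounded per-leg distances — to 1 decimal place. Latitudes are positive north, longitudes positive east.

Leg 1: dist=10305.2 km, bearing=155.9°
Leg 2: dist=9207.8 km, bearing=16.6°
Leg 3: dist=10918.8 km, bearing=10.5°
Leg 4: dist=15401.3 km, bearing=94.9°
Leg 5: dist=10411.7 km, bearing=232.8°
Leg 6: dist=8161.8 km, bearing=211.7°
Leg 7: dist=15113.9 km, bearing=273.4°
Total: 79520.5 km

Leg 1: φ1=-0.3315619, φ2=-1.0102751, Δφ=-0.6787132, Δλ=2.2670937 rad; a=sin²(Δφ/2)+cosφ1·cosφ2·sin²(Δλ/2)=0.5233481435; c=2·atan2(√a, √(1-a))=1.617509601; dist=6371·c=10305.154 ≈ 10305.2 km; running total=10305.2 km
Leg 1 bearing: y=sinΔλ·cosφ2=0.40787662, x=cosφ1·sinφ2-sinφ1·cosφ2·cosΔλ=-0.91184216; θ=atan2(y, x)=155.9005° ≈ 155.9°
Leg 2: φ1=-1.0102751, φ2=0.4108069, Δφ=1.4210820, Δλ=0.3148033 rad; a=sin²(Δφ/2)+cosφ1·cosφ2·sin²(Δλ/2)=0.4373981311; c=2·atan2(√a, √(1-a))=1.445263145; dist=6371·c=9207.771 ≈ 9207.8 km; running total=19513.0 km
Leg 2 bearing: y=sinΔλ·cosφ2=0.28386793, x=cosφ1·sinφ2-sinφ1·cosφ2·cosΔλ=0.95065400; θ=atan2(y, x)=16.6258° ≈ 16.6°
Leg 3: φ1=0.4108069, φ2=0.9884550, Δφ=0.5776481, Δλ=2.8058943 rad; a=sin²(Δφ/2)+cosφ1·cosφ2·sin²(Δλ/2)=0.5712745278; c=2·atan2(√a, √(1-a))=1.713832623; dist=6371·c=10918.828 ≈ 10918.8 km; running total=30431.8 km
Leg 3 bearing: y=sinΔλ·cosφ2=0.18117945, x=cosφ1·sinφ2-sinφ1·cosφ2·cosΔλ=0.97306412; θ=atan2(y, x)=10.5474° ≈ 10.5°
Leg 4: φ1=0.9884550, φ2=-0.7163686, Δφ=-1.7048237, Δλ=-4.2075542 rad; a=sin²(Δφ/2)+cosφ1·cosφ2·sin²(Δλ/2)=0.8745196389; c=2·atan2(√a, √(1-a))=2.417407124; dist=6371·c=15401.301 ≈ 15401.3 km; running total=45833.1 km
Leg 4 bearing: y=sinΔλ·cosφ2=0.66011270, x=cosφ1·sinφ2-sinφ1·cosφ2·cosΔλ=-0.05649231; θ=atan2(y, x)=94.8914° ≈ 94.9°
Leg 5: φ1=-0.7163686, φ2=-0.4265550, Δφ=0.2898137, Δλ=4.2025801 rad; a=sin²(Δφ/2)+cosφ1·cosφ2·sin²(Δλ/2)=0.5316978382; c=2·atan2(√a, √(1-a))=1.634234545; dist=6371·c=10411.708 ≈ 10411.7 km; running total=56244.8 km
Leg 5 bearing: y=sinΔλ·cosφ2=-0.79462843, x=cosφ1·sinφ2-sinφ1·cosφ2·cosΔλ=-0.60377698; θ=atan2(y, x)=-127.2284° <0 so +360° → 232.7716° ≈ 232.8°
Leg 6: φ1=-0.4265550, φ2=-1.0357988, Δφ=-0.6092438, Δλ=-1.7227412 rad; a=sin²(Δφ/2)+cosφ1·cosφ2·sin²(Δλ/2)=0.3571647853; c=2·atan2(√a, √(1-a))=1.281090389; dist=6371·c=8161.827 ≈ 8161.8 km; running total=64406.6 km
Leg 6 bearing: y=sinΔλ·cosφ2=-0.50396483, x=cosφ1·sinφ2-sinφ1·cosφ2·cosΔλ=-0.81511463; θ=atan2(y, x)=-148.2725° <0 so +360° → 211.7275° ≈ 211.7°
Leg 7: φ1=-1.0357988, φ2=0.6936375, Δφ=1.7294363, Δλ=-2.0147854 rad; a=sin²(Δφ/2)+cosφ1·cosφ2·sin²(Δλ/2)=0.8591986718; c=2·atan2(√a, √(1-a))=2.372292014; dist=6371·c=15113.872 ≈ 15113.9 km; running total=79520.5 km
Leg 7 bearing: y=sinΔλ·cosφ2=-0.69437463, x=cosφ1·sinφ2-sinφ1·cosφ2·cosΔλ=0.04182252; θ=atan2(y, x)=-86.5532° <0 so +360° → 273.4468° ≈ 273.4°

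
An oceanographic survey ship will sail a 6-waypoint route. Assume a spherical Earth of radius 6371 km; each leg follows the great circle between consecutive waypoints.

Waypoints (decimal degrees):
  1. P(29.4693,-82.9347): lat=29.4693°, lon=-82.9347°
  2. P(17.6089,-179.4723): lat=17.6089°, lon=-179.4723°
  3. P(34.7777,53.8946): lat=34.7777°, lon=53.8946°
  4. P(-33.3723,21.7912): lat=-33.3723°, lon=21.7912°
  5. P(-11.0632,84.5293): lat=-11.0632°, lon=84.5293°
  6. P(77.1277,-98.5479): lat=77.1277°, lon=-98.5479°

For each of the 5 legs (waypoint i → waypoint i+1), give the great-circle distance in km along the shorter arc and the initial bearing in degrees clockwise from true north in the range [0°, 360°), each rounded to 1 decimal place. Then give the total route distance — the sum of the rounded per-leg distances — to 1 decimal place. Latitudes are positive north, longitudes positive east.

Leg 1: dist=9661.1 km, bearing=288.5°
Leg 2: dist=11912.6 km, bearing=316.4°
Leg 3: dist=8283.7 km, bearing=207.4°
Leg 4: dist=6810.8 km, bearing=84.3°
Leg 5: dist=12666.9 km, bearing=0.7°
Total: 49335.1 km

Leg 1: φ1=0.5143363, φ2=0.3073333, Δφ=-0.2070030, Δλ=-1.6848990 rad; a=sin²(Δφ/2)+cosφ1·cosφ2·sin²(Δλ/2)=0.4728270421; c=2·atan2(√a, √(1-a))=1.516423624; dist=6371·c=9661.135 ≈ 9661.1 km; running total=9661.1 km
Leg 1 bearing: y=sinΔλ·cosφ2=-0.94694573, x=cosφ1·sinφ2-sinφ1·cosφ2·cosΔλ=0.31676538; θ=atan2(y, x)=-71.5043° <0 so +360° → 288.4957° ≈ 288.5°
Leg 2: φ1=0.3073333, φ2=0.6069854, Δφ=0.2996521, Δλ=4.0730208 rad; a=sin²(Δφ/2)+cosφ1·cosφ2·sin²(Δλ/2)=0.6472920171; c=2·atan2(√a, √(1-a))=1.869816535; dist=6371·c=11912.601 ≈ 11912.6 km; running total=21573.7 km
Leg 2 bearing: y=sinΔλ·cosφ2=-0.65912819, x=cosφ1·sinφ2-sinφ1·cosφ2·cosΔλ=0.69193228; θ=atan2(y, x)=-43.6091° <0 so +360° → 316.3909° ≈ 316.4°
Leg 3: φ1=0.6069854, φ2=-0.5824565, Δφ=-1.1894419, Δλ=-0.5603100 rad; a=sin²(Δφ/2)+cosφ1·cosφ2·sin²(Δλ/2)=0.3663543253; c=2·atan2(√a, √(1-a))=1.300215320; dist=6371·c=8283.672 ≈ 8283.7 km; running total=29857.4 km
Leg 3 bearing: y=sinΔλ·cosφ2=-0.44382032, x=cosφ1·sinφ2-sinφ1·cosφ2·cosΔλ=-0.85532383; θ=atan2(y, x)=-152.5756° <0 so +360° → 207.4244° ≈ 207.4°
Leg 4: φ1=-0.5824565, φ2=-0.1930893, Δφ=0.3893672, Δλ=1.0949864 rad; a=sin²(Δφ/2)+cosφ1·cosφ2·sin²(Δλ/2)=0.2595113256; c=2·atan2(√a, √(1-a))=1.069027193; dist=6371·c=6810.772 ≈ 6810.8 km; running total=36668.2 km
Leg 4 bearing: y=sinΔλ·cosφ2=0.87240240, x=cosφ1·sinφ2-sinφ1·cosφ2·cosΔλ=0.08703357; θ=atan2(y, x)=84.3028° ≈ 84.3°
Leg 5: φ1=-0.1930893, φ2=1.3461323, Δφ=1.5392216, Δλ=-3.1952999 rad; a=sin²(Δφ/2)+cosφ1·cosφ2·sin²(Δλ/2)=0.7026963603; c=2·atan2(√a, √(1-a))=1.988204722; dist=6371·c=12666.852 ≈ 12666.9 km; running total=49335.1 km
Leg 5 bearing: y=sinΔλ·cosφ2=0.01195909, x=cosφ1·sinφ2-sinφ1·cosφ2·cosΔλ=0.91406440; θ=atan2(y, x)=0.7496° ≈ 0.7°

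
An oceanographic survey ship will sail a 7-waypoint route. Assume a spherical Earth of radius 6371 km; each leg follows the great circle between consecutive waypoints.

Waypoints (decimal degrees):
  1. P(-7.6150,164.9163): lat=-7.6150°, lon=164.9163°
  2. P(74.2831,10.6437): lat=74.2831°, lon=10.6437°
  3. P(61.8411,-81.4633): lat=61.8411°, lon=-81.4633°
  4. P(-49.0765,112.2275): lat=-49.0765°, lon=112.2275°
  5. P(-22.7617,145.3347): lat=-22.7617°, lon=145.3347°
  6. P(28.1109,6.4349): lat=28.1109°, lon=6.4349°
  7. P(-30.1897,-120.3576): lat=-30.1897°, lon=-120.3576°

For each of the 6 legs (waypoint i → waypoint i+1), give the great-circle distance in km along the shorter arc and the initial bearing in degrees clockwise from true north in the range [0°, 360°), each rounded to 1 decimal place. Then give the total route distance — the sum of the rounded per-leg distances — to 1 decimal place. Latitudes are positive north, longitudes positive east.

Leg 1: φ1=-0.1329068, φ2=1.2964847, Δφ=1.4293915, Δλ=-2.6925648 rad; a=sin²(Δφ/2)+cosφ1·cosφ2·sin²(Δλ/2)=0.6847203592; c=2·atan2(√a, √(1-a))=1.949203415; dist=6371·c=12418.375 ≈ 12418.4 km; running total=12418.4 km
Leg 1 bearing: y=sinΔλ·cosφ2=-0.11758819, x=cosφ1·sinφ2-sinφ1·cosφ2·cosΔλ=0.92178445; θ=atan2(y, x)=-7.2697° <0 so +360° → 352.7303° ≈ 352.7°
Leg 2: φ1=1.2964847, φ2=1.0793308, Δφ=-0.2171539, Δλ=-1.6075704 rad; a=sin²(Δφ/2)+cosφ1·cosφ2·sin²(Δλ/2)=0.0780103528; c=2·atan2(√a, √(1-a))=0.566136986; dist=6371·c=3606.859 ≈ 3606.9 km; running total=16025.3 km
Leg 2 bearing: y=sinΔλ·cosφ2=-0.47159940, x=cosφ1·sinφ2-sinφ1·cosφ2·cosΔλ=0.25552487; θ=atan2(y, x)=-61.5500° <0 so +360° → 298.44999° ≈ 298.4°
Leg 3: φ1=1.0793308, φ2=-0.8565465, Δφ=-1.9358773, Δλ=3.3805422 rad; a=sin²(Δφ/2)+cosφ1·cosφ2·sin²(Δλ/2)=0.9832513835; c=2·atan2(√a, √(1-a))=2.882031746; dist=6371·c=18361.424 ≈ 18361.4 km; running total=34386.7 km
Leg 3 bearing: y=sinΔλ·cosφ2=-0.15503882, x=cosφ1·sinφ2-sinφ1·cosφ2·cosΔλ=0.20453695; θ=atan2(y, x)=-37.1621° <0 so +360° → 322.8379° ≈ 322.8°
Leg 4: φ1=-0.8565465, φ2=-0.3972666, Δφ=0.4592799, Δλ=0.5778296 rad; a=sin²(Δφ/2)+cosφ1·cosφ2·sin²(Δλ/2)=0.1008466794; c=2·atan2(√a, √(1-a))=0.646318087; dist=6371·c=4117.693 ≈ 4117.7 km; running total=38504.4 km
Leg 4 bearing: y=sinΔλ·cosφ2=0.50366969, x=cosφ1·sinφ2-sinφ1·cosφ2·cosΔλ=0.33018684; θ=atan2(y, x)=56.7527° ≈ 56.8°
Leg 5: φ1=-0.3972666, φ2=0.4906278, Δφ=0.8878944, Δλ=-2.4242588 rad; a=sin²(Δφ/2)+cosφ1·cosφ2·sin²(Δλ/2)=0.8976024665; c=2·atan2(√a, √(1-a))=2.490141815; dist=6371·c=15864.694 ≈ 15864.7 km; running total=54369.1 km
Leg 5 bearing: y=sinΔλ·cosφ2=-0.57983177, x=cosφ1·sinφ2-sinφ1·cosφ2·cosΔλ=0.17732522; θ=atan2(y, x)=-72.9952° <0 so +360° → 287.0048° ≈ 287.0°
Leg 6: φ1=0.4906278, φ2=-0.5269097, Δφ=-1.0175374, Δλ=-2.2129466 rad; a=sin²(Δφ/2)+cosφ1·cosφ2·sin²(Δλ/2)=0.8467783163; c=2·atan2(√a, √(1-a))=2.337210732; dist=6371·c=14890.370 ≈ 14890.4 km; running total=69259.5 km
Leg 6 bearing: y=sinΔλ·cosφ2=-0.69219211, x=cosφ1·sinφ2-sinφ1·cosφ2·cosΔλ=-0.19962283; θ=atan2(y, x)=-106.0872° <0 so +360° → 253.9128° ≈ 253.9°

Leg 1: dist=12418.4 km, bearing=352.7°
Leg 2: dist=3606.9 km, bearing=298.4°
Leg 3: dist=18361.4 km, bearing=322.8°
Leg 4: dist=4117.7 km, bearing=56.8°
Leg 5: dist=15864.7 km, bearing=287.0°
Leg 6: dist=14890.4 km, bearing=253.9°
Total: 69259.5 km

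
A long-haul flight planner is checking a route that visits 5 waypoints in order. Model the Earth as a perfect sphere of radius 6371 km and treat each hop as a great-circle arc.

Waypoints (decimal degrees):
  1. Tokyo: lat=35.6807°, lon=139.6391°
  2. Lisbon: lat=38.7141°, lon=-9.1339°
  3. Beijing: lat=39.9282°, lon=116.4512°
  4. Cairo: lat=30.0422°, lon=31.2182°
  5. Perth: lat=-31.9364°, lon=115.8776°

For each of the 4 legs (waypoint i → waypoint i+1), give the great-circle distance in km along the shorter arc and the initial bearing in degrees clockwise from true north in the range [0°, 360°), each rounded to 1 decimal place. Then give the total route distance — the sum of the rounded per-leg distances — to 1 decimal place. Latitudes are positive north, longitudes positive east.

Leg 1: dist=11142.4 km, bearing=335.7°
Leg 2: dist=9668.2 km, bearing=38.6°
Leg 3: dist=7548.3 km, bearing=291.4°
Leg 4: dist=11267.3 km, bearing=120.5°
Total: 39626.2 km

Leg 1: φ1=0.6227457, φ2=0.6756885, Δφ=0.0529428, Δλ=-2.5965787 rad; a=sin²(Δφ/2)+cosφ1·cosφ2·sin²(Δλ/2)=0.5885909402; c=2·atan2(√a, √(1-a))=1.748918611; dist=6371·c=11142.360 ≈ 11142.4 km; running total=11142.4 km
Leg 1 bearing: y=sinΔλ·cosφ2=-0.40451878, x=cosφ1·sinφ2-sinφ1·cosφ2·cosΔλ=0.89720184; θ=atan2(y, x)=-24.2690° <0 so +360° → 335.7310° ≈ 335.7°
Leg 2: φ1=0.6756885, φ2=0.6968786, Δφ=0.0211900, Δλ=2.1918735 rad; a=sin²(Δφ/2)+cosφ1·cosφ2·sin²(Δλ/2)=0.4733842132; c=2·atan2(√a, √(1-a))=1.517539581; dist=6371·c=9668.245 ≈ 9668.2 km; running total=20810.6 km
Leg 2 bearing: y=sinΔλ·cosφ2=0.62364186, x=cosφ1·sinφ2-sinφ1·cosφ2·cosΔλ=0.77989566; θ=atan2(y, x)=38.6475° ≈ 38.6°
Leg 3: φ1=0.6968786, φ2=0.5243353, Δφ=-0.1725432, Δλ=-1.4875965 rad; a=sin²(Δφ/2)+cosφ1·cosφ2·sin²(Δλ/2)=0.3117552003; c=2·atan2(√a, √(1-a))=1.184792169; dist=6371·c=7548.311 ≈ 7548.3 km; running total=28358.9 km
Leg 3 bearing: y=sinΔλ·cosφ2=-0.86266250, x=cosφ1·sinφ2-sinφ1·cosφ2·cosΔλ=0.33774101; θ=atan2(y, x)=-68.6192° <0 so +360° → 291.3808° ≈ 291.4°
Leg 4: φ1=0.5243353, φ2=-0.5573953, Δφ=-1.0817306, Δλ=1.4775853 rad; a=sin²(Δφ/2)+cosφ1·cosφ2·sin²(Δλ/2)=0.5982249213; c=2·atan2(√a, √(1-a))=1.768532214; dist=6371·c=11267.319 ≈ 11267.3 km; running total=39626.2 km
Leg 4 bearing: y=sinΔλ·cosφ2=0.84495187, x=cosφ1·sinφ2-sinφ1·cosφ2·cosΔλ=-0.49745734; θ=atan2(y, x)=120.4870° ≈ 120.5°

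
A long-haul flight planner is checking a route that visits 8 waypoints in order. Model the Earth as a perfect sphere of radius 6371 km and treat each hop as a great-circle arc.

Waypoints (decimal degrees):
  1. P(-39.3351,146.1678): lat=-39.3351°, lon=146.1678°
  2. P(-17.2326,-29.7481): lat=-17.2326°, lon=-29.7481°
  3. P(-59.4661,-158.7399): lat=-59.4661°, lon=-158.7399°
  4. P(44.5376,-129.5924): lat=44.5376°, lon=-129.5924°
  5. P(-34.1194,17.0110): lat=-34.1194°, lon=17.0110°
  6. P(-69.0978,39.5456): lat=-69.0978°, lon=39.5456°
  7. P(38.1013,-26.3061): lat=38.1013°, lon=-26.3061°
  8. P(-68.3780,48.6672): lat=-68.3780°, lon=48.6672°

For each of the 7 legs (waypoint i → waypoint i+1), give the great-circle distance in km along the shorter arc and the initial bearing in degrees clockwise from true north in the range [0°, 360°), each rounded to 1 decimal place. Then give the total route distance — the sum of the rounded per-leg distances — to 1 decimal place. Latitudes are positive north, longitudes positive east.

Leg 1: dist=13710.7 km, bearing=184.7°
Leg 2: dist=10327.2 km, bearing=203.3°
Leg 3: dist=11867.7 km, bearing=21.3°
Leg 4: dist=16944.4 km, bearing=79.4°
Leg 5: dist=4133.4 km, bearing=166.9°
Leg 6: dist=13064.3 km, bearing=306.0°
Leg 7: dist=13332.0 km, bearing=155.8°
Total: 83379.7 km

Leg 1: φ1=-0.6865270, φ2=-0.3007656, Δφ=0.3857614, Δλ=-3.0703117 rad; a=sin²(Δφ/2)+cosφ1·cosφ2·sin²(Δλ/2)=0.7745376724; c=2·atan2(√a, √(1-a))=2.152053815; dist=6371·c=13710.735 ≈ 13710.7 km; running total=13710.7 km
Leg 1 bearing: y=sinΔλ·cosφ2=-0.06802355, x=cosφ1·sinφ2-sinφ1·cosφ2·cosΔλ=-0.83300004; θ=atan2(y, x)=-175.3315° <0 so +360° → 184.6685° ≈ 184.7°
Leg 2: φ1=-0.3007656, φ2=-1.0378792, Δφ=-0.7371136, Δλ=-2.2513316 rad; a=sin²(Δφ/2)+cosφ1·cosφ2·sin²(Δλ/2)=0.5250743074; c=2·atan2(√a, √(1-a))=1.620965985; dist=6371·c=10327.174 ≈ 10327.2 km; running total=24037.9 km
Leg 2 bearing: y=sinΔλ·cosφ2=-0.39487326, x=cosφ1·sinφ2-sinφ1·cosφ2·cosΔλ=-0.91736592; θ=atan2(y, x)=-156.7109° <0 so +360° → 203.2891° ≈ 203.3°
Leg 3: φ1=-1.0378792, φ2=0.7773278, Δφ=1.8152070, Δλ=0.5087198 rad; a=sin²(Δφ/2)+cosφ1·cosφ2·sin²(Δλ/2)=0.6439208778; c=2·atan2(√a, √(1-a))=1.862768777; dist=6371·c=11867.700 ≈ 11867.7 km; running total=35905.6 km
Leg 3 bearing: y=sinΔλ·cosφ2=0.34717137, x=cosφ1·sinφ2-sinφ1·cosφ2·cosΔλ=0.89253524; θ=atan2(y, x)=21.2547° ≈ 21.3°
Leg 4: φ1=0.7773278, φ2=-0.5954959, Δφ=-1.3728236, Δλ=2.5587120 rad; a=sin²(Δφ/2)+cosφ1·cosφ2·sin²(Δλ/2)=0.9430387000; c=2·atan2(√a, √(1-a))=2.659609500; dist=6371·c=16944.372 ≈ 16944.4 km; running total=52850.0 km
Leg 4 bearing: y=sinΔλ·cosφ2=0.45568573, x=cosφ1·sinφ2-sinφ1·cosφ2·cosΔλ=0.08495504; θ=atan2(y, x)=79.4394° ≈ 79.4°
Leg 5: φ1=-0.5954959, φ2=-1.2059841, Δφ=-0.6104882, Δλ=0.3933030 rad; a=sin²(Δφ/2)+cosφ1·cosφ2·sin²(Δλ/2)=0.1015916114; c=2·atan2(√a, √(1-a))=0.648787872; dist=6371·c=4133.428 ≈ 4133.4 km; running total=56983.4 km
Leg 5 bearing: y=sinΔλ·cosφ2=0.13673047, x=cosφ1·sinφ2-sinφ1·cosφ2·cosΔλ=-0.58854720; θ=atan2(y, x)=166.9211° ≈ 166.9°
Leg 6: φ1=-1.2059841, φ2=0.6649931, Δφ=1.8709773, Δλ=-1.1493290 rad; a=sin²(Δφ/2)+cosφ1·cosφ2·sin²(Δλ/2)=0.7307949782; c=2·atan2(√a, √(1-a))=2.050583013; dist=6371·c=13064.264 ≈ 13064.3 km; running total=70047.7 km
Leg 6 bearing: y=sinΔλ·cosφ2=-0.71805727, x=cosφ1·sinφ2-sinφ1·cosφ2·cosΔλ=0.52089199; θ=atan2(y, x)=-54.0422° <0 so +360° → 305.9578° ≈ 306.0°
Leg 7: φ1=0.6649931, φ2=-1.1934212, Δφ=-1.8584144, Δλ=1.3085309 rad; a=sin²(Δφ/2)+cosφ1·cosφ2·sin²(Δλ/2)=0.7492277926; c=2·atan2(√a, √(1-a))=2.092612682; dist=6371·c=13332.035 ≈ 13332.0 km; running total=83379.7 km
Leg 7 bearing: y=sinΔλ·cosφ2=0.35588135, x=cosφ1·sinφ2-sinφ1·cosφ2·cosΔλ=-0.79050016; θ=atan2(y, x)=155.7628° ≈ 155.8°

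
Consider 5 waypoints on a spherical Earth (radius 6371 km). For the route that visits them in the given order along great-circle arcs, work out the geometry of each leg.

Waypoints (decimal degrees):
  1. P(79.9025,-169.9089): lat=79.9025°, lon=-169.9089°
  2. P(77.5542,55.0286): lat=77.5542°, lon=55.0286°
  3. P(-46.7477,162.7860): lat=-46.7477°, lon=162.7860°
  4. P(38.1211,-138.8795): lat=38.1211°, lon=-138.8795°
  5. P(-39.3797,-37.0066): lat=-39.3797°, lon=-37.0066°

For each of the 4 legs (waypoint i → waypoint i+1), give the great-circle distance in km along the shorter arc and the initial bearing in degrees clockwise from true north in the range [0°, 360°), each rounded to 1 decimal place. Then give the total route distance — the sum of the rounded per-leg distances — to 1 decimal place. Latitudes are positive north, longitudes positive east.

Leg 1: φ1=1.3945617, φ2=1.3535761, Δφ=-0.0409856, Δλ=3.9259000 rad; a=sin²(Δφ/2)+cosφ1·cosφ2·sin²(Δλ/2)=0.0326860366; c=2·atan2(√a, √(1-a))=0.363584950; dist=6371·c=2316.400 ≈ 2316.4 km; running total=2316.4 km
Leg 1 bearing: y=sinΔλ·cosφ2=-0.15222648, x=cosφ1·sinφ2-sinφ1·cosφ2·cosΔλ=0.32139965; θ=atan2(y, x)=-25.3439° <0 so +360° → 334.6561° ≈ 334.7°
Leg 2: φ1=1.3535761, φ2=-0.8159013, Δφ=-2.1694774, Δλ=1.8807214 rad; a=sin²(Δφ/2)+cosφ1·cosφ2·sin²(Δλ/2)=0.8781331861; c=2·atan2(√a, √(1-a))=2.428383855; dist=6371·c=15471.234 ≈ 15471.2 km; running total=17787.6 km
Leg 2 bearing: y=sinΔλ·cosφ2=0.65256626, x=cosφ1·sinφ2-sinφ1·cosφ2·cosΔλ=0.04710039; θ=atan2(y, x)=85.8717° ≈ 85.9°
Leg 3: φ1=-0.8159013, φ2=0.6653387, Δφ=1.4812400, Δλ=-5.2650562 rad; a=sin²(Δφ/2)+cosφ1·cosφ2·sin²(Δλ/2)=0.5833198164; c=2·atan2(√a, √(1-a))=1.738216989; dist=6371·c=11074.180 ≈ 11074.2 km; running total=28861.8 km
Leg 3 bearing: y=sinΔλ·cosφ2=0.66958848, x=cosφ1·sinφ2-sinφ1·cosφ2·cosΔλ=0.72379728; θ=atan2(y, x)=42.7721° ≈ 42.8°
Leg 4: φ1=0.6653387, φ2=-0.6873054, Δφ=-1.3526441, Δλ=1.7780175 rad; a=sin²(Δφ/2)+cosφ1·cosφ2·sin²(Δλ/2)=0.7583880594; c=2·atan2(√a, √(1-a))=2.113877293; dist=6371·c=13467.512 ≈ 13467.5 km; running total=42329.3 km
Leg 4 bearing: y=sinΔλ·cosφ2=0.75642205, x=cosφ1·sinφ2-sinφ1·cosφ2·cosΔλ=-0.40095900; θ=atan2(y, x)=117.9269° ≈ 117.9°

Leg 1: dist=2316.4 km, bearing=334.7°
Leg 2: dist=15471.2 km, bearing=85.9°
Leg 3: dist=11074.2 km, bearing=42.8°
Leg 4: dist=13467.5 km, bearing=117.9°
Total: 42329.3 km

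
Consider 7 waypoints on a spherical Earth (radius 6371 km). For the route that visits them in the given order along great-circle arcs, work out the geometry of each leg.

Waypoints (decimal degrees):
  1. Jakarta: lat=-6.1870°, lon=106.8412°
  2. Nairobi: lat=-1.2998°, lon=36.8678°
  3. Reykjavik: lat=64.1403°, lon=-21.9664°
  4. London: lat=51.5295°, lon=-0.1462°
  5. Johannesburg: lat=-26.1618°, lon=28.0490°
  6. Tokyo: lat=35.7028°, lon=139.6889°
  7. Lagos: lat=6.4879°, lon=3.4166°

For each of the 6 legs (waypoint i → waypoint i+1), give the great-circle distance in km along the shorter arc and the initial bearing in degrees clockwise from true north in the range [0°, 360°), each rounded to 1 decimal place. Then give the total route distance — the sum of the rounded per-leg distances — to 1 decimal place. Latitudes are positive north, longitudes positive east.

Leg 1: φ1=-0.1079835, φ2=-0.0226858, Δφ=0.0852977, Δλ=-1.2212662 rad; a=sin²(Δφ/2)+cosφ1·cosφ2·sin²(Δλ/2)=0.3285905859; c=2·atan2(√a, √(1-a))=1.220880402; dist=6371·c=7778.229 ≈ 7778.2 km; running total=7778.2 km
Leg 1 bearing: y=sinΔλ·cosφ2=-0.93929198, x=cosφ1·sinφ2-sinφ1·cosφ2·cosΔλ=0.01434660; θ=atan2(y, x)=-89.1249° <0 so +360° → 270.8751° ≈ 270.9°
Leg 2: φ1=-0.0226858, φ2=1.1194594, Δφ=1.1421452, Δλ=-1.0268505 rad; a=sin²(Δφ/2)+cosφ1·cosφ2·sin²(Δλ/2)=0.3973729532; c=2·atan2(√a, √(1-a))=1.364073005; dist=6371·c=8690.509 ≈ 8690.5 km; running total=16468.7 km
Leg 2 bearing: y=sinΔλ·cosφ2=-0.37321814, x=cosφ1·sinφ2-sinφ1·cosφ2·cosΔλ=0.90475354; θ=atan2(y, x)=-22.4165° <0 so +360° → 337.5835° ≈ 337.6°
Leg 3: φ1=1.1194594, φ2=0.8993594, Δφ=-0.2201000, Δλ=0.3808343 rad; a=sin²(Δφ/2)+cosφ1·cosφ2·sin²(Δλ/2)=0.0217824928; c=2·atan2(√a, √(1-a))=0.296260124; dist=6371·c=1887.473 ≈ 1887.5 km; running total=18356.2 km
Leg 3 bearing: y=sinΔλ·cosφ2=0.23123587, x=cosφ1·sinφ2-sinφ1·cosφ2·cosΔλ=-0.17821906; θ=atan2(y, x)=127.6223° ≈ 127.6°
Leg 4: φ1=0.8993594, φ2=-0.4566095, Δφ=-1.3559690, Δλ=0.4920991 rad; a=sin²(Δφ/2)+cosφ1·cosφ2·sin²(Δλ/2)=0.4265383389; c=2·atan2(√a, √(1-a))=1.423339210; dist=6371·c=9068.094 ≈ 9068.1 km; running total=27424.3 km
Leg 4 bearing: y=sinΔλ·cosφ2=0.42407286, x=cosφ1·sinφ2-sinφ1·cosφ2·cosΔλ=-0.89363065; θ=atan2(y, x)=154.6133° ≈ 154.6°
Leg 5: φ1=-0.4566095, φ2=0.6231314, Δφ=1.0797410, Δλ=1.9484838 rad; a=sin²(Δφ/2)+cosφ1·cosφ2·sin²(Δλ/2)=0.7630445427; c=2·atan2(√a, √(1-a))=2.124791563; dist=6371·c=13537.047 ≈ 13537.0 km; running total=40961.3 km
Leg 5 bearing: y=sinΔλ·cosφ2=0.75482129, x=cosφ1·sinφ2-sinφ1·cosφ2·cosΔλ=0.39175897; θ=atan2(y, x)=62.5703° ≈ 62.6°
Leg 6: φ1=0.6231314, φ2=0.1132352, Δφ=-0.5098962, Δλ=-2.3784003 rad; a=sin²(Δφ/2)+cosφ1·cosφ2·sin²(Δλ/2)=0.7585594370; c=2·atan2(√a, √(1-a))=2.114277700; dist=6371·c=13470.063 ≈ 13470.1 km; running total=54431.4 km
Leg 6 bearing: y=sinΔλ·cosφ2=-0.68680502, x=cosφ1·sinφ2-sinφ1·cosφ2·cosΔλ=0.51077092; θ=atan2(y, x)=-53.3621° <0 so +360° → 306.6379° ≈ 306.6°

Leg 1: dist=7778.2 km, bearing=270.9°
Leg 2: dist=8690.5 km, bearing=337.6°
Leg 3: dist=1887.5 km, bearing=127.6°
Leg 4: dist=9068.1 km, bearing=154.6°
Leg 5: dist=13537.0 km, bearing=62.6°
Leg 6: dist=13470.1 km, bearing=306.6°
Total: 54431.4 km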